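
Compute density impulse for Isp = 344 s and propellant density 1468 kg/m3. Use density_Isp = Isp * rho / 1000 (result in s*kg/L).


rho*Isp = 344 * 1468 / 1000 = 505 s*kg/L

505 s*kg/L


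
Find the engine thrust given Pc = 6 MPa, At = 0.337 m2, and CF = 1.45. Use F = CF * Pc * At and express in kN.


F = 1.45 * 6e6 * 0.337 = 2.9319e+06 N = 2931.9 kN

2931.9 kN


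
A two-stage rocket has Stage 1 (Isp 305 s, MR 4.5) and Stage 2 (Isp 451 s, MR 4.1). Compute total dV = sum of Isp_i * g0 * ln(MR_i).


dV1 = 305 * 9.81 * ln(4.5) = 4500.3 m/s
dV2 = 451 * 9.81 * ln(4.1) = 6242.6 m/s
Total dV = 4500.3 + 6242.6 = 10742.9 m/s ~ 10743 m/s

10743 m/s


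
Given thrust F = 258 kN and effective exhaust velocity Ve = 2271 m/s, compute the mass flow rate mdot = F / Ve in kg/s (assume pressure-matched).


mdot = F / Ve = 258000 / 2271 = 113.6 kg/s

113.6 kg/s


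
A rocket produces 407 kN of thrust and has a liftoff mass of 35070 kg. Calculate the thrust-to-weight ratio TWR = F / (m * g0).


TWR = 407000 / (35070 * 9.81) = 1.18

1.18


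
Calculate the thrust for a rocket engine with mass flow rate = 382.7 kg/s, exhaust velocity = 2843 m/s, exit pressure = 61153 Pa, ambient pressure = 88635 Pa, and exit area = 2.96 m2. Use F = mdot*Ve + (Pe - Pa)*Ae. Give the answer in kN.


F = 382.7 * 2843 + (61153 - 88635) * 2.96 = 1.0067e+06 N = 1006.7 kN

1006.7 kN


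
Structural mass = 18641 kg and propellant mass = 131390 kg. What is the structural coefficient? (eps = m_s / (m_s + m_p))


eps = 18641 / (18641 + 131390) = 0.1242

0.1242


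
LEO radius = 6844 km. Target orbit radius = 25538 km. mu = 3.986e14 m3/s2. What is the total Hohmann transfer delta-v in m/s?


V1 = sqrt(mu/r1) = 7631.57 m/s
dV1 = V1*(sqrt(2*r2/(r1+r2)) - 1) = 1952.95 m/s
V2 = sqrt(mu/r2) = 3950.71 m/s
dV2 = V2*(1 - sqrt(2*r1/(r1+r2))) = 1382.13 m/s
Total dV = 3335 m/s

3335 m/s


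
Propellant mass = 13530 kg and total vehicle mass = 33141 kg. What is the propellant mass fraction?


PMF = 13530 / 33141 = 0.408

0.408


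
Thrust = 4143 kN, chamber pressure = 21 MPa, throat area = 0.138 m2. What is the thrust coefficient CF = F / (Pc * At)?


CF = 4143000 / (21e6 * 0.138) = 1.43

1.43


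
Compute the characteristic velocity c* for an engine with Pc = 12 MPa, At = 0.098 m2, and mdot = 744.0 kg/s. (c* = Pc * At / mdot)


c* = 12e6 * 0.098 / 744.0 = 1581 m/s

1581 m/s


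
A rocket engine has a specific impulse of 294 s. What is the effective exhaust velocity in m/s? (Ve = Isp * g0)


Ve = Isp * g0 = 294 * 9.81 = 2884.1 m/s

2884.1 m/s


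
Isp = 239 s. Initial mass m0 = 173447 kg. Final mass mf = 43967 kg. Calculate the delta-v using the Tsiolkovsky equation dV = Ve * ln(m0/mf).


Ve = 239 * 9.81 = 2344.59 m/s
dV = 2344.59 * ln(173447/43967) = 3218 m/s

3218 m/s


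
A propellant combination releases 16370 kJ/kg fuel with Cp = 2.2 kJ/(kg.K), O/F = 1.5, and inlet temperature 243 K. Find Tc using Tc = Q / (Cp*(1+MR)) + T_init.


Tc = 16370 / (2.2 * (1 + 1.5)) + 243 = 3219 K

3219 K


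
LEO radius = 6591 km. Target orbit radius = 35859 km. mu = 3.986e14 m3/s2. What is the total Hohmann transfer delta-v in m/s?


V1 = sqrt(mu/r1) = 7776.66 m/s
dV1 = V1*(sqrt(2*r2/(r1+r2)) - 1) = 2331.41 m/s
V2 = sqrt(mu/r2) = 3334.03 m/s
dV2 = V2*(1 - sqrt(2*r1/(r1+r2))) = 1476.13 m/s
Total dV = 3808 m/s

3808 m/s


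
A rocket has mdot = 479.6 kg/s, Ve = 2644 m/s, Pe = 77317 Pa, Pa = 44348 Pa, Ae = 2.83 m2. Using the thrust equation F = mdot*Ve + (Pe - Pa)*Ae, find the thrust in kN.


F = 479.6 * 2644 + (77317 - 44348) * 2.83 = 1.3614e+06 N = 1361.4 kN

1361.4 kN


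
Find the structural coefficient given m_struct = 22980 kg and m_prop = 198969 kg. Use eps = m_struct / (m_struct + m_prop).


eps = 22980 / (22980 + 198969) = 0.1035

0.1035


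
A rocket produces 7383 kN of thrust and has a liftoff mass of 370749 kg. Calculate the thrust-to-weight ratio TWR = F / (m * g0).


TWR = 7383000 / (370749 * 9.81) = 2.03

2.03


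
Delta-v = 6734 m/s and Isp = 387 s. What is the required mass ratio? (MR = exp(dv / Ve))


Ve = 387 * 9.81 = 3796.47 m/s
MR = exp(6734 / 3796.47) = 5.893

5.893


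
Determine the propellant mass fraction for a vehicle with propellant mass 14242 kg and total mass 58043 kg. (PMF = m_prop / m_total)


PMF = 14242 / 58043 = 0.245

0.245


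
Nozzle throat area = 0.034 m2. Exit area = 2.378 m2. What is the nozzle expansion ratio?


AR = 2.378 / 0.034 = 69.9

69.9


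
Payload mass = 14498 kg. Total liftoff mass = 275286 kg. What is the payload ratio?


PR = 14498 / 275286 = 0.0527

0.0527


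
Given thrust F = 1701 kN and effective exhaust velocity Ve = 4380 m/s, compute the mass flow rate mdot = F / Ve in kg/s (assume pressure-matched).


mdot = F / Ve = 1701000 / 4380 = 388.4 kg/s

388.4 kg/s


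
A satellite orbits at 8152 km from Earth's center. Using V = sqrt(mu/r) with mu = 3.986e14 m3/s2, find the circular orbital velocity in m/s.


V = sqrt(3.986e14 / 8152000) = 6993 m/s

6993 m/s


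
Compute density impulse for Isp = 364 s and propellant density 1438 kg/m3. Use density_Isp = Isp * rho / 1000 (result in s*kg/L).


rho*Isp = 364 * 1438 / 1000 = 523 s*kg/L

523 s*kg/L


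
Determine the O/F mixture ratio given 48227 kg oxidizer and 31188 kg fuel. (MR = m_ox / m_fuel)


MR = 48227 / 31188 = 1.55

1.55


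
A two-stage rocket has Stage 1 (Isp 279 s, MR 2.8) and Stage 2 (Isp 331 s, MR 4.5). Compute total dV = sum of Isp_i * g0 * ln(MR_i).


dV1 = 279 * 9.81 * ln(2.8) = 2818.1 m/s
dV2 = 331 * 9.81 * ln(4.5) = 4883.9 m/s
Total dV = 2818.1 + 4883.9 = 7702.0 m/s ~ 7702 m/s

7702 m/s


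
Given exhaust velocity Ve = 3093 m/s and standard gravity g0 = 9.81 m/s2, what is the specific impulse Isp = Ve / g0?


Isp = Ve / g0 = 3093 / 9.81 = 315.3 s

315.3 s


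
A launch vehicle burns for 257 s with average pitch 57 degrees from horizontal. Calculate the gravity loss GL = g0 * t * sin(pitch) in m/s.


GL = 9.81 * 257 * sin(57 deg) = 2114 m/s

2114 m/s


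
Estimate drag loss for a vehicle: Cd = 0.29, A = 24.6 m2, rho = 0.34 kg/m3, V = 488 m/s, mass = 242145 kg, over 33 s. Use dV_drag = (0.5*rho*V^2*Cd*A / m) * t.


D = 0.5 * 0.34 * 488^2 * 0.29 * 24.6 = 288816.28 N
a = 288816.28 / 242145 = 1.1927 m/s2
dV = 1.1927 * 33 = 39.4 m/s

39.4 m/s


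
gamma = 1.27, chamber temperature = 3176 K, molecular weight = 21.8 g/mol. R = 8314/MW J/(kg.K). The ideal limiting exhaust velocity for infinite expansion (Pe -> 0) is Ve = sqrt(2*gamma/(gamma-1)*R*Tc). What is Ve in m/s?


R = 8314 / 21.8 = 381.38 J/(kg.K)
Ve = sqrt(2 * 1.27 / (1.27 - 1) * 381.38 * 3176) = 3376 m/s

3376 m/s


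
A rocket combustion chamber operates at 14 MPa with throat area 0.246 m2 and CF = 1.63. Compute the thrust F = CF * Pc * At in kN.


F = 1.63 * 14e6 * 0.246 = 5.6137e+06 N = 5613.7 kN

5613.7 kN


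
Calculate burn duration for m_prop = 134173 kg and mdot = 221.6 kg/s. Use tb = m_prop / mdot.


tb = 134173 / 221.6 = 605.5 s

605.5 s


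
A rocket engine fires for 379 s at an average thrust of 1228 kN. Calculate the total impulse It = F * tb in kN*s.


It = 1228 * 379 = 465412 kN*s

465412 kN*s


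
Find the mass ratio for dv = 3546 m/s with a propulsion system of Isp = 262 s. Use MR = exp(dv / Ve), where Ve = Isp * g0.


Ve = 262 * 9.81 = 2570.22 m/s
MR = exp(3546 / 2570.22) = 3.974

3.974


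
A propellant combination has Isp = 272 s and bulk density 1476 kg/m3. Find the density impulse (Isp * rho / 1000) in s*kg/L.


rho*Isp = 272 * 1476 / 1000 = 401 s*kg/L

401 s*kg/L


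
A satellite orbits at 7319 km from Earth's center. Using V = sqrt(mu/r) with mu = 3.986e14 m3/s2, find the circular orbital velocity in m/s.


V = sqrt(3.986e14 / 7319000) = 7380 m/s

7380 m/s


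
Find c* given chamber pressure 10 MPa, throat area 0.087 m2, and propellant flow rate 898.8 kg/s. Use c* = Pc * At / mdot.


c* = 10e6 * 0.087 / 898.8 = 968 m/s

968 m/s


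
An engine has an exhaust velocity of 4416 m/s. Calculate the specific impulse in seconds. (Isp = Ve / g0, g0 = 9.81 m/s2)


Isp = Ve / g0 = 4416 / 9.81 = 450.2 s

450.2 s


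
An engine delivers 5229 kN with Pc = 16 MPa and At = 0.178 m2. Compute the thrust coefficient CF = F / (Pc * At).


CF = 5229000 / (16e6 * 0.178) = 1.84

1.84


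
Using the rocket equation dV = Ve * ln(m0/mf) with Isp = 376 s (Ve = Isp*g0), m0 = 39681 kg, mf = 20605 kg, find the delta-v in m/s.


Ve = 376 * 9.81 = 3688.56 m/s
dV = 3688.56 * ln(39681/20605) = 2417 m/s

2417 m/s


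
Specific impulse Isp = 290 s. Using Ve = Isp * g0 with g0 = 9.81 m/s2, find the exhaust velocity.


Ve = Isp * g0 = 290 * 9.81 = 2844.9 m/s

2844.9 m/s


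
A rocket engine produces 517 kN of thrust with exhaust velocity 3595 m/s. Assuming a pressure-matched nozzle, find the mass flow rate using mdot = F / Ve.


mdot = F / Ve = 517000 / 3595 = 143.8 kg/s

143.8 kg/s


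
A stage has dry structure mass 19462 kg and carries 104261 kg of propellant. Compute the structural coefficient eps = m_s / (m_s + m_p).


eps = 19462 / (19462 + 104261) = 0.1573

0.1573


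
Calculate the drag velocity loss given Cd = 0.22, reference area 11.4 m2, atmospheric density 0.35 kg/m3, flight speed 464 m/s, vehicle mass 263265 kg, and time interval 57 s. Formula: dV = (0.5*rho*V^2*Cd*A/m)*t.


D = 0.5 * 0.35 * 464^2 * 0.22 * 11.4 = 94493.41 N
a = 94493.41 / 263265 = 0.3589 m/s2
dV = 0.3589 * 57 = 20.5 m/s

20.5 m/s


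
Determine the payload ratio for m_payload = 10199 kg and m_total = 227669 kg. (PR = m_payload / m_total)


PR = 10199 / 227669 = 0.0448

0.0448


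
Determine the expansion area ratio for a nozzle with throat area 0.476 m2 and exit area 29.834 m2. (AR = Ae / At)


AR = 29.834 / 0.476 = 62.7

62.7


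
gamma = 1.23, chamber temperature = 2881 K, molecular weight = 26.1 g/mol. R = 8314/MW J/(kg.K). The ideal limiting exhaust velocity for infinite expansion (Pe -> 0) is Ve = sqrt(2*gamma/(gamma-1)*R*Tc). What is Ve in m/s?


R = 8314 / 26.1 = 318.54 J/(kg.K)
Ve = sqrt(2 * 1.23 / (1.23 - 1) * 318.54 * 2881) = 3133 m/s

3133 m/s


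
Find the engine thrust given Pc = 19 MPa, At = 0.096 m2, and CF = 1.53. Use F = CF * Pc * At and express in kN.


F = 1.53 * 19e6 * 0.096 = 2.7907e+06 N = 2790.7 kN

2790.7 kN


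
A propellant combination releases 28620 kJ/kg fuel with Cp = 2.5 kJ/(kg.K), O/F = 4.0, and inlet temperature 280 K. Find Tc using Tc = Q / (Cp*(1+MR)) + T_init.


Tc = 28620 / (2.5 * (1 + 4.0)) + 280 = 2570 K

2570 K


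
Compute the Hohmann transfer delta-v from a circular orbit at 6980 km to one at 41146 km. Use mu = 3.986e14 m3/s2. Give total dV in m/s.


V1 = sqrt(mu/r1) = 7556.85 m/s
dV1 = V1*(sqrt(2*r2/(r1+r2)) - 1) = 2324.81 m/s
V2 = sqrt(mu/r2) = 3112.47 m/s
dV2 = V2*(1 - sqrt(2*r1/(r1+r2))) = 1436.14 m/s
Total dV = 3761 m/s

3761 m/s


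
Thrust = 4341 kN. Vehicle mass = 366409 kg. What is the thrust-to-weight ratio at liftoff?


TWR = 4341000 / (366409 * 9.81) = 1.21

1.21


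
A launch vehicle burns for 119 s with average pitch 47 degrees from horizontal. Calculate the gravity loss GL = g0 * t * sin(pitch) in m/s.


GL = 9.81 * 119 * sin(47 deg) = 854 m/s

854 m/s


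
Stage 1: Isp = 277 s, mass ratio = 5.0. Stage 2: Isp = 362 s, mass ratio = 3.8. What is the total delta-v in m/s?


dV1 = 277 * 9.81 * ln(5.0) = 4373.4 m/s
dV2 = 362 * 9.81 * ln(3.8) = 4740.9 m/s
Total dV = 4373.4 + 4740.9 = 9114.3 m/s ~ 9114 m/s

9114 m/s


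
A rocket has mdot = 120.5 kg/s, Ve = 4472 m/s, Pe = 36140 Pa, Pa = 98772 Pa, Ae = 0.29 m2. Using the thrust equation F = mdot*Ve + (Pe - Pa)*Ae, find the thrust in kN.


F = 120.5 * 4472 + (36140 - 98772) * 0.29 = 520713.0 N = 520.7 kN

520.7 kN


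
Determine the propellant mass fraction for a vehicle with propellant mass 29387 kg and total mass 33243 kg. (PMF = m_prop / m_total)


PMF = 29387 / 33243 = 0.884

0.884


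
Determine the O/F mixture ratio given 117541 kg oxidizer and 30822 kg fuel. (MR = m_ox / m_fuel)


MR = 117541 / 30822 = 3.81

3.81


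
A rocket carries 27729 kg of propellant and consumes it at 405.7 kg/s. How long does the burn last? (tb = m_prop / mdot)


tb = 27729 / 405.7 = 68.3 s

68.3 s


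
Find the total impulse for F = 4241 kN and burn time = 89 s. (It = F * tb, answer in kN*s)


It = 4241 * 89 = 377449 kN*s

377449 kN*s


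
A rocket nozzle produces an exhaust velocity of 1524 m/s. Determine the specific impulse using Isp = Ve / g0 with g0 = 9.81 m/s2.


Isp = Ve / g0 = 1524 / 9.81 = 155.4 s

155.4 s


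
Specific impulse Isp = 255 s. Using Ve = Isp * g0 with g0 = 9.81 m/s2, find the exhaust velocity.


Ve = Isp * g0 = 255 * 9.81 = 2501.6 m/s

2501.6 m/s


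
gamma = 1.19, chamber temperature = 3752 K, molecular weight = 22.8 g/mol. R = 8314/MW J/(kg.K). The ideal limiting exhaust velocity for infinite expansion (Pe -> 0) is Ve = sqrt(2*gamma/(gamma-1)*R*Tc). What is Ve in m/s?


R = 8314 / 22.8 = 364.65 J/(kg.K)
Ve = sqrt(2 * 1.19 / (1.19 - 1) * 364.65 * 3752) = 4140 m/s

4140 m/s


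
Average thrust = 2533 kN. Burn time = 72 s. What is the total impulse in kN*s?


It = 2533 * 72 = 182376 kN*s

182376 kN*s


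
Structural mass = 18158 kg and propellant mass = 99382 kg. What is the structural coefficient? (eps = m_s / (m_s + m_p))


eps = 18158 / (18158 + 99382) = 0.1545

0.1545


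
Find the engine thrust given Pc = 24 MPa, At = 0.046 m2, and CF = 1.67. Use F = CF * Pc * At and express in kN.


F = 1.67 * 24e6 * 0.046 = 1.8437e+06 N = 1843.7 kN

1843.7 kN


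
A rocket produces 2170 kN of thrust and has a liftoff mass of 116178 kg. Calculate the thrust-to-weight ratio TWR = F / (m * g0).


TWR = 2170000 / (116178 * 9.81) = 1.9

1.9


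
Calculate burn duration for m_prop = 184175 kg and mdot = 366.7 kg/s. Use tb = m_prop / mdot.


tb = 184175 / 366.7 = 502.2 s

502.2 s


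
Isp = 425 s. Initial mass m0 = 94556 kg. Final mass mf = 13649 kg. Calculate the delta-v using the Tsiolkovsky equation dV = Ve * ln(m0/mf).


Ve = 425 * 9.81 = 4169.25 m/s
dV = 4169.25 * ln(94556/13649) = 8070 m/s

8070 m/s


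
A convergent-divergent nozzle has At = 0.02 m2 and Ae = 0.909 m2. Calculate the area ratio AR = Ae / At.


AR = 0.909 / 0.02 = 45.5

45.5


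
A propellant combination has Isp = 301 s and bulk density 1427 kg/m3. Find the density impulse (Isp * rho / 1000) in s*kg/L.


rho*Isp = 301 * 1427 / 1000 = 430 s*kg/L

430 s*kg/L


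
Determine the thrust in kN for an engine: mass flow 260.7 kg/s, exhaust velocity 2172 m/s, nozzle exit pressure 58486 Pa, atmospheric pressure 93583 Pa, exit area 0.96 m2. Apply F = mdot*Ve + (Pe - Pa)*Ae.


F = 260.7 * 2172 + (58486 - 93583) * 0.96 = 532547.0 N = 532.5 kN

532.5 kN


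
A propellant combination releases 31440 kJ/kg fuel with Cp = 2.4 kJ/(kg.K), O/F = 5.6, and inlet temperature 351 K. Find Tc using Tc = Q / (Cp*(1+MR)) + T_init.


Tc = 31440 / (2.4 * (1 + 5.6)) + 351 = 2336 K

2336 K


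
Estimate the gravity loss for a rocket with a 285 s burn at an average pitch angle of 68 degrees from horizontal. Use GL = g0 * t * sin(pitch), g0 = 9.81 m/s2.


GL = 9.81 * 285 * sin(68 deg) = 2592 m/s

2592 m/s


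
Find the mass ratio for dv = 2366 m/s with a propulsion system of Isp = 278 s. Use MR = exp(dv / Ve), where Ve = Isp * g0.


Ve = 278 * 9.81 = 2727.18 m/s
MR = exp(2366 / 2727.18) = 2.381

2.381


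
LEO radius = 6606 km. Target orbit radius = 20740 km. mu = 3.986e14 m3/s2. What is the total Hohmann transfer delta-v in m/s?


V1 = sqrt(mu/r1) = 7767.82 m/s
dV1 = V1*(sqrt(2*r2/(r1+r2)) - 1) = 1799.09 m/s
V2 = sqrt(mu/r2) = 4383.94 m/s
dV2 = V2*(1 - sqrt(2*r1/(r1+r2))) = 1336.73 m/s
Total dV = 3136 m/s

3136 m/s


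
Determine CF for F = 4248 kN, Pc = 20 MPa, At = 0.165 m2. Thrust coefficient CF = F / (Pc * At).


CF = 4248000 / (20e6 * 0.165) = 1.29

1.29


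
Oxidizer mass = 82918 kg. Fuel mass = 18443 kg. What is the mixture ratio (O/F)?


MR = 82918 / 18443 = 4.5

4.5


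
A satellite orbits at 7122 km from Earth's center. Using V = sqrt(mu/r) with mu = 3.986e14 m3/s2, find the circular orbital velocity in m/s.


V = sqrt(3.986e14 / 7122000) = 7481 m/s

7481 m/s


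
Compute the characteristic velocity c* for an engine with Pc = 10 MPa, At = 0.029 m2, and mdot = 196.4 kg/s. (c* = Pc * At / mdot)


c* = 10e6 * 0.029 / 196.4 = 1477 m/s

1477 m/s


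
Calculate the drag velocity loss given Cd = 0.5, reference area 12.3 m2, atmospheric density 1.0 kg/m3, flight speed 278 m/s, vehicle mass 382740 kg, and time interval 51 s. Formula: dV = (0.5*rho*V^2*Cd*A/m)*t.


D = 0.5 * 1.0 * 278^2 * 0.5 * 12.3 = 237648.3 N
a = 237648.3 / 382740 = 0.6209 m/s2
dV = 0.6209 * 51 = 31.7 m/s

31.7 m/s


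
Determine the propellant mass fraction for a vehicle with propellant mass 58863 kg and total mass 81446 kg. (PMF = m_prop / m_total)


PMF = 58863 / 81446 = 0.723

0.723


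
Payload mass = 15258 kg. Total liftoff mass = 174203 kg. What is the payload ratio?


PR = 15258 / 174203 = 0.0876

0.0876


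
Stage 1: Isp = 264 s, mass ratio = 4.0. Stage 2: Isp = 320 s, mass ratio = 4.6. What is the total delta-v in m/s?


dV1 = 264 * 9.81 * ln(4.0) = 3590.3 m/s
dV2 = 320 * 9.81 * ln(4.6) = 4790.6 m/s
Total dV = 3590.3 + 4790.6 = 8380.9 m/s ~ 8381 m/s

8381 m/s


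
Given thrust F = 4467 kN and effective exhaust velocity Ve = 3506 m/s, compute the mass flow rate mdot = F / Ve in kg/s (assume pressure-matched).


mdot = F / Ve = 4467000 / 3506 = 1274.1 kg/s

1274.1 kg/s


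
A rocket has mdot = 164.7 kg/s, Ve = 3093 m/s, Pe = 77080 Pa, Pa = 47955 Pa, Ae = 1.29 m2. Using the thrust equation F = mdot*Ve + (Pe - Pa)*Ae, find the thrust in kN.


F = 164.7 * 3093 + (77080 - 47955) * 1.29 = 546988.0 N = 547.0 kN

547.0 kN


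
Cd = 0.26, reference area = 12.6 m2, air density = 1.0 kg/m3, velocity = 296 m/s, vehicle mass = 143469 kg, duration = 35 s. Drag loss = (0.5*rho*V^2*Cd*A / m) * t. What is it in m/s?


D = 0.5 * 1.0 * 296^2 * 0.26 * 12.6 = 143515.01 N
a = 143515.01 / 143469 = 1.0003 m/s2
dV = 1.0003 * 35 = 35.0 m/s

35.0 m/s


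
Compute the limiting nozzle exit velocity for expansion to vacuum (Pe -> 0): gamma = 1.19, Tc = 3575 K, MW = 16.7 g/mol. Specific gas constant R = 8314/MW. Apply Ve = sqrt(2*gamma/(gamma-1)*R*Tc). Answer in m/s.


R = 8314 / 16.7 = 497.84 J/(kg.K)
Ve = sqrt(2 * 1.19 / (1.19 - 1) * 497.84 * 3575) = 4722 m/s

4722 m/s


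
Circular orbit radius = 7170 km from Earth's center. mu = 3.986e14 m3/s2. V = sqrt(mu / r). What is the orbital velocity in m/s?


V = sqrt(3.986e14 / 7170000) = 7456 m/s

7456 m/s


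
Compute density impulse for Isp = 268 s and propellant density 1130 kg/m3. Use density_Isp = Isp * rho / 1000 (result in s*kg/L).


rho*Isp = 268 * 1130 / 1000 = 303 s*kg/L

303 s*kg/L


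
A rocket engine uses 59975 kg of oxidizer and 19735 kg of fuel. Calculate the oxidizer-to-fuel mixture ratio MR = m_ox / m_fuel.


MR = 59975 / 19735 = 3.04

3.04


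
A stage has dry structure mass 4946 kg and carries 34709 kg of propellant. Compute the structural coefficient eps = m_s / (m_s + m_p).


eps = 4946 / (4946 + 34709) = 0.1247

0.1247


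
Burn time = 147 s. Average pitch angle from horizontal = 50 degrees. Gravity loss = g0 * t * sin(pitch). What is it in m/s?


GL = 9.81 * 147 * sin(50 deg) = 1105 m/s

1105 m/s


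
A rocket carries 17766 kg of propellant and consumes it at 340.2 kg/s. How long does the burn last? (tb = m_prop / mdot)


tb = 17766 / 340.2 = 52.2 s

52.2 s


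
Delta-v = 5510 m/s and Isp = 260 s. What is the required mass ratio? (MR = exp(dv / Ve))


Ve = 260 * 9.81 = 2550.6 m/s
MR = exp(5510 / 2550.6) = 8.674

8.674


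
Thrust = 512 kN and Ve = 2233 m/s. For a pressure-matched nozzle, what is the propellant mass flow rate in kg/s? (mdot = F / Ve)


mdot = F / Ve = 512000 / 2233 = 229.3 kg/s

229.3 kg/s


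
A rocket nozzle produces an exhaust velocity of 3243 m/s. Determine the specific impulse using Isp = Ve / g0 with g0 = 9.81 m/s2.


Isp = Ve / g0 = 3243 / 9.81 = 330.6 s

330.6 s


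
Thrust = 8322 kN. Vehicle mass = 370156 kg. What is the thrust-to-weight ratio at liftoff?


TWR = 8322000 / (370156 * 9.81) = 2.29

2.29


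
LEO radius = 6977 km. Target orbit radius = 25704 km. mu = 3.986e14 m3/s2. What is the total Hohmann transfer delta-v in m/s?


V1 = sqrt(mu/r1) = 7558.48 m/s
dV1 = V1*(sqrt(2*r2/(r1+r2)) - 1) = 1921.38 m/s
V2 = sqrt(mu/r2) = 3937.93 m/s
dV2 = V2*(1 - sqrt(2*r1/(r1+r2))) = 1364.75 m/s
Total dV = 3286 m/s

3286 m/s


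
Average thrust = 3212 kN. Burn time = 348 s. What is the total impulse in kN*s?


It = 3212 * 348 = 1117776 kN*s

1117776 kN*s


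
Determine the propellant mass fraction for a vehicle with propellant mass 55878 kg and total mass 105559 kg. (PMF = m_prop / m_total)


PMF = 55878 / 105559 = 0.529

0.529


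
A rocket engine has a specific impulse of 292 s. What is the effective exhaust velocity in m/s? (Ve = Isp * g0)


Ve = Isp * g0 = 292 * 9.81 = 2864.5 m/s

2864.5 m/s


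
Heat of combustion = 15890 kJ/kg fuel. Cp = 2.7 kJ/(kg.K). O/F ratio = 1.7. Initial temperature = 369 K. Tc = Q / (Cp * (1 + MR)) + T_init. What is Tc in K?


Tc = 15890 / (2.7 * (1 + 1.7)) + 369 = 2549 K

2549 K


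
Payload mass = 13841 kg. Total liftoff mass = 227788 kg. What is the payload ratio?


PR = 13841 / 227788 = 0.0608

0.0608


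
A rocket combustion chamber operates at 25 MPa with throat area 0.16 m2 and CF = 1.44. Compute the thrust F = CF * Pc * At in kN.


F = 1.44 * 25e6 * 0.16 = 5.7600e+06 N = 5760.0 kN

5760.0 kN


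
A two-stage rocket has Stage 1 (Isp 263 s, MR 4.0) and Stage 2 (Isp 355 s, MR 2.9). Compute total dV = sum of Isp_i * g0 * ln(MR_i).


dV1 = 263 * 9.81 * ln(4.0) = 3576.7 m/s
dV2 = 355 * 9.81 * ln(2.9) = 3707.9 m/s
Total dV = 3576.7 + 3707.9 = 7284.6 m/s ~ 7285 m/s

7285 m/s


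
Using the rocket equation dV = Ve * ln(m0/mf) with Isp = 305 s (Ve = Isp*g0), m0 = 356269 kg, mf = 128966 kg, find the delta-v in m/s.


Ve = 305 * 9.81 = 2992.05 m/s
dV = 2992.05 * ln(356269/128966) = 3040 m/s

3040 m/s


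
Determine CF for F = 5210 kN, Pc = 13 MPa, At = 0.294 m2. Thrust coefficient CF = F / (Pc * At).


CF = 5210000 / (13e6 * 0.294) = 1.36

1.36


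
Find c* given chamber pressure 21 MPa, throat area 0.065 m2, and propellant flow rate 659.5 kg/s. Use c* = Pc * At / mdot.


c* = 21e6 * 0.065 / 659.5 = 2070 m/s

2070 m/s


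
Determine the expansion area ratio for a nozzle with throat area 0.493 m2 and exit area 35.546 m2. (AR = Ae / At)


AR = 35.546 / 0.493 = 72.1

72.1


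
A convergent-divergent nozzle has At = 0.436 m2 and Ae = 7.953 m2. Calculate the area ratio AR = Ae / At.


AR = 7.953 / 0.436 = 18.2

18.2


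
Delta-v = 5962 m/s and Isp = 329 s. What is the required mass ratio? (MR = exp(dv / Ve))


Ve = 329 * 9.81 = 3227.49 m/s
MR = exp(5962 / 3227.49) = 6.342

6.342


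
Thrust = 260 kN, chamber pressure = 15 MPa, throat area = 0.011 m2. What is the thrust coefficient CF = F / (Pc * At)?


CF = 260000 / (15e6 * 0.011) = 1.58

1.58


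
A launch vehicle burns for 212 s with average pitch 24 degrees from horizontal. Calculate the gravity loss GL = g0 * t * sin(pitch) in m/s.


GL = 9.81 * 212 * sin(24 deg) = 846 m/s

846 m/s


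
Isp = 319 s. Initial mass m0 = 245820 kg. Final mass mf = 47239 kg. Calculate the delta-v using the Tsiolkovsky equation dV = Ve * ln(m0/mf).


Ve = 319 * 9.81 = 3129.39 m/s
dV = 3129.39 * ln(245820/47239) = 5162 m/s

5162 m/s


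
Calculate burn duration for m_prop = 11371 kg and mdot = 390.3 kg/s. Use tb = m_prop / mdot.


tb = 11371 / 390.3 = 29.1 s

29.1 s


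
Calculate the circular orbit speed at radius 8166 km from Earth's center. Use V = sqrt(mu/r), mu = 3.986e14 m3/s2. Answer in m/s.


V = sqrt(3.986e14 / 8166000) = 6987 m/s

6987 m/s


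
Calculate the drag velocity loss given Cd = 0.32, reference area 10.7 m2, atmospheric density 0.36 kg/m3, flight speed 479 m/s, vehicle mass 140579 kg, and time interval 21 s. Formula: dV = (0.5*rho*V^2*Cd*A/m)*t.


D = 0.5 * 0.36 * 479^2 * 0.32 * 10.7 = 141409.08 N
a = 141409.08 / 140579 = 1.0059 m/s2
dV = 1.0059 * 21 = 21.1 m/s

21.1 m/s


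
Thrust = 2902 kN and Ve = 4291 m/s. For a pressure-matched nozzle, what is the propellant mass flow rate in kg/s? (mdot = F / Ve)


mdot = F / Ve = 2902000 / 4291 = 676.3 kg/s

676.3 kg/s


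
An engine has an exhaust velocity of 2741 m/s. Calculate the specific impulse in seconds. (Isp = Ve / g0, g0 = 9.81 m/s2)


Isp = Ve / g0 = 2741 / 9.81 = 279.4 s

279.4 s


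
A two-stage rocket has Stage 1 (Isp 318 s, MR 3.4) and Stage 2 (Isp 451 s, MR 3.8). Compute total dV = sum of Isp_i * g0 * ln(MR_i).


dV1 = 318 * 9.81 * ln(3.4) = 3817.7 m/s
dV2 = 451 * 9.81 * ln(3.8) = 5906.5 m/s
Total dV = 3817.7 + 5906.5 = 9724.2 m/s ~ 9724 m/s

9724 m/s


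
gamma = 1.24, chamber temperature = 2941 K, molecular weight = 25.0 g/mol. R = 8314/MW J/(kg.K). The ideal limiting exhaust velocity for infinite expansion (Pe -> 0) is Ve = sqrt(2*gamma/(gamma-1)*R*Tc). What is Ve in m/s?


R = 8314 / 25.0 = 332.56 J/(kg.K)
Ve = sqrt(2 * 1.24 / (1.24 - 1) * 332.56 * 2941) = 3179 m/s

3179 m/s


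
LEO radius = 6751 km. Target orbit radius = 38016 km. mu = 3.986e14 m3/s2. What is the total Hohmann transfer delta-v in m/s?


V1 = sqrt(mu/r1) = 7683.95 m/s
dV1 = V1*(sqrt(2*r2/(r1+r2)) - 1) = 2329.96 m/s
V2 = sqrt(mu/r2) = 3238.06 m/s
dV2 = V2*(1 - sqrt(2*r1/(r1+r2))) = 1459.76 m/s
Total dV = 3790 m/s

3790 m/s


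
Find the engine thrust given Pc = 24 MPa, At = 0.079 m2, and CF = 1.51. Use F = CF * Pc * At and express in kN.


F = 1.51 * 24e6 * 0.079 = 2.8630e+06 N = 2863.0 kN

2863.0 kN


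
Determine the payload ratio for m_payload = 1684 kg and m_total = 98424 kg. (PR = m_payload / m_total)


PR = 1684 / 98424 = 0.0171

0.0171


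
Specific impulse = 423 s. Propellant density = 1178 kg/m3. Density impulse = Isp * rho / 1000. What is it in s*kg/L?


rho*Isp = 423 * 1178 / 1000 = 498 s*kg/L

498 s*kg/L


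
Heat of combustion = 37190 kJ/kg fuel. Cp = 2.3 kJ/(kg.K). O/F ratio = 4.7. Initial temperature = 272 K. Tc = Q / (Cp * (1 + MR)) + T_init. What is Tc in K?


Tc = 37190 / (2.3 * (1 + 4.7)) + 272 = 3109 K

3109 K


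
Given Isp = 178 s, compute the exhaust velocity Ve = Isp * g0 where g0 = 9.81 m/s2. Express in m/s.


Ve = Isp * g0 = 178 * 9.81 = 1746.2 m/s

1746.2 m/s


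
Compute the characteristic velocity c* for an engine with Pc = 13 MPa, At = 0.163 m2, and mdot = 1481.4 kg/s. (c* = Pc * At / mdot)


c* = 13e6 * 0.163 / 1481.4 = 1430 m/s

1430 m/s


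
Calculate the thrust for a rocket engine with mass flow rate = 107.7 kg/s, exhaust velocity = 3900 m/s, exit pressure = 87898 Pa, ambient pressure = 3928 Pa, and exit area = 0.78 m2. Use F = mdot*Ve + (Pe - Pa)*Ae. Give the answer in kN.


F = 107.7 * 3900 + (87898 - 3928) * 0.78 = 485527.0 N = 485.5 kN

485.5 kN


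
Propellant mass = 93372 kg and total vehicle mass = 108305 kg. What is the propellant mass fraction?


PMF = 93372 / 108305 = 0.862

0.862


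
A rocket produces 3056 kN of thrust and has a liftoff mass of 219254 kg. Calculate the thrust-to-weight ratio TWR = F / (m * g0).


TWR = 3056000 / (219254 * 9.81) = 1.42

1.42


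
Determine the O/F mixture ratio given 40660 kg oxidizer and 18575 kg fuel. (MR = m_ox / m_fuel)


MR = 40660 / 18575 = 2.19

2.19


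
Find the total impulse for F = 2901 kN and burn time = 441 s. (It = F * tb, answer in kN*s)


It = 2901 * 441 = 1279341 kN*s

1279341 kN*s


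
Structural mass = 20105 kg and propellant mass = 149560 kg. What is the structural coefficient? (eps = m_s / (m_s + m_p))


eps = 20105 / (20105 + 149560) = 0.1185

0.1185


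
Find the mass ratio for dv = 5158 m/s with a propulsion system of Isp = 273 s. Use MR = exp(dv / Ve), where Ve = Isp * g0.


Ve = 273 * 9.81 = 2678.13 m/s
MR = exp(5158 / 2678.13) = 6.862

6.862


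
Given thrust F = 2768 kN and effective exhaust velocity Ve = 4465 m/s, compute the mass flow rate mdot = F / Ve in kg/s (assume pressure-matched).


mdot = F / Ve = 2768000 / 4465 = 619.9 kg/s

619.9 kg/s


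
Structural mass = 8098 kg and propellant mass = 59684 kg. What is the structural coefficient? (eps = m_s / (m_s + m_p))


eps = 8098 / (8098 + 59684) = 0.1195

0.1195


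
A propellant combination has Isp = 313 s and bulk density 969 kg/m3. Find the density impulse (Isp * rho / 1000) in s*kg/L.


rho*Isp = 313 * 969 / 1000 = 303 s*kg/L

303 s*kg/L


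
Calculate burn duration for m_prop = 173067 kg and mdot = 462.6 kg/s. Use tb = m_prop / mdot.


tb = 173067 / 462.6 = 374.1 s

374.1 s


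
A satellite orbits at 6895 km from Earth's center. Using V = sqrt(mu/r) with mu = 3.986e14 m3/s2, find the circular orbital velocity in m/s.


V = sqrt(3.986e14 / 6895000) = 7603 m/s

7603 m/s


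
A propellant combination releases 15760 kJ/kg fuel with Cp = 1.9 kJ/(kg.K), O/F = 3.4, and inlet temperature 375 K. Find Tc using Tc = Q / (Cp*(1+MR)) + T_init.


Tc = 15760 / (1.9 * (1 + 3.4)) + 375 = 2260 K

2260 K


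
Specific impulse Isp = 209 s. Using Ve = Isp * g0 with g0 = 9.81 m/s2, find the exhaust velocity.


Ve = Isp * g0 = 209 * 9.81 = 2050.3 m/s

2050.3 m/s


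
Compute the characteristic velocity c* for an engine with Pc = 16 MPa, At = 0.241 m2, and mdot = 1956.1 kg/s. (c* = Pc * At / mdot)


c* = 16e6 * 0.241 / 1956.1 = 1971 m/s

1971 m/s


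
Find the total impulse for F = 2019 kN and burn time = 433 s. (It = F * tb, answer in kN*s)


It = 2019 * 433 = 874227 kN*s

874227 kN*s


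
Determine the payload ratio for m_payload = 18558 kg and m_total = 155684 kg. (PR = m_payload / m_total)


PR = 18558 / 155684 = 0.1192

0.1192


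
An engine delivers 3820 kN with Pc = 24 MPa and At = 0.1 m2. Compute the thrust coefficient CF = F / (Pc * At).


CF = 3820000 / (24e6 * 0.1) = 1.59

1.59


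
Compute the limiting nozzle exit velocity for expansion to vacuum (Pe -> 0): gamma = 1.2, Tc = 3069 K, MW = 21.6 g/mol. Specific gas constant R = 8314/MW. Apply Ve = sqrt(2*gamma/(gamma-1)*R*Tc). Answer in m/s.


R = 8314 / 21.6 = 384.91 J/(kg.K)
Ve = sqrt(2 * 1.2 / (1.2 - 1) * 384.91 * 3069) = 3765 m/s

3765 m/s


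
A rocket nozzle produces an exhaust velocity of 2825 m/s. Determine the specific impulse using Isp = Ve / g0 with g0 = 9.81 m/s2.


Isp = Ve / g0 = 2825 / 9.81 = 288.0 s

288.0 s


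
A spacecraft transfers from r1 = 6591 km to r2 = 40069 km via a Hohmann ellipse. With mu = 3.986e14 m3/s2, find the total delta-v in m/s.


V1 = sqrt(mu/r1) = 7776.66 m/s
dV1 = V1*(sqrt(2*r2/(r1+r2)) - 1) = 2414.88 m/s
V2 = sqrt(mu/r2) = 3154.02 m/s
dV2 = V2*(1 - sqrt(2*r1/(r1+r2))) = 1477.6 m/s
Total dV = 3892 m/s

3892 m/s


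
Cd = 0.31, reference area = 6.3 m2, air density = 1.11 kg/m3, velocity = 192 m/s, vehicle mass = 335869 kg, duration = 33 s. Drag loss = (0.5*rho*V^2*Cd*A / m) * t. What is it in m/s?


D = 0.5 * 1.11 * 192^2 * 0.31 * 6.3 = 39957.44 N
a = 39957.44 / 335869 = 0.119 m/s2
dV = 0.119 * 33 = 3.9 m/s

3.9 m/s


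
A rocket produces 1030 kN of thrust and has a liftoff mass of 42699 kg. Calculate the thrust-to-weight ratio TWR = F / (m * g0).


TWR = 1030000 / (42699 * 9.81) = 2.46

2.46


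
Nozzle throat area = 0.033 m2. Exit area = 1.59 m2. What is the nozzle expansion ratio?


AR = 1.59 / 0.033 = 48.2

48.2


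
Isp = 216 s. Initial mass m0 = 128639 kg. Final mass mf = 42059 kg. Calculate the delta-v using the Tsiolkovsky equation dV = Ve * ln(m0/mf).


Ve = 216 * 9.81 = 2118.96 m/s
dV = 2118.96 * ln(128639/42059) = 2369 m/s

2369 m/s


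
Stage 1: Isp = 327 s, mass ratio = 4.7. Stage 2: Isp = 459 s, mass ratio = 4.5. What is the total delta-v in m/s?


dV1 = 327 * 9.81 * ln(4.7) = 4964.4 m/s
dV2 = 459 * 9.81 * ln(4.5) = 6772.5 m/s
Total dV = 4964.4 + 6772.5 = 11736.9 m/s ~ 11737 m/s

11737 m/s


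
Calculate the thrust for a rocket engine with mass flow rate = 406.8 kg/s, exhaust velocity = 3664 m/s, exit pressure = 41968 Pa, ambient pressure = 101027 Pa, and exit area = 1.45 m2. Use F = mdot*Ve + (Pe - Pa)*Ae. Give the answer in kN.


F = 406.8 * 3664 + (41968 - 101027) * 1.45 = 1.4049e+06 N = 1404.9 kN

1404.9 kN


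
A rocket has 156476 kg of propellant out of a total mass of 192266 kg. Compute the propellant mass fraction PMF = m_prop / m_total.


PMF = 156476 / 192266 = 0.814

0.814


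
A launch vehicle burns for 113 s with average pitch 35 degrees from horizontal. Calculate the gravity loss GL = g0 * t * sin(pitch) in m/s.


GL = 9.81 * 113 * sin(35 deg) = 636 m/s

636 m/s


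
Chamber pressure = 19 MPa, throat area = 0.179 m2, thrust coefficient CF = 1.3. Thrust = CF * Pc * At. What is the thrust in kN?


F = 1.3 * 19e6 * 0.179 = 4.4213e+06 N = 4421.3 kN

4421.3 kN


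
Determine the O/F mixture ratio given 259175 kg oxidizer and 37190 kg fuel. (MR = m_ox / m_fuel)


MR = 259175 / 37190 = 6.97

6.97


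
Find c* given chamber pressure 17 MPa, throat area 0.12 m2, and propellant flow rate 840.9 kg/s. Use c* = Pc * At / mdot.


c* = 17e6 * 0.12 / 840.9 = 2426 m/s

2426 m/s


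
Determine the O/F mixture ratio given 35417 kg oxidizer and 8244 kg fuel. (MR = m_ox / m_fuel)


MR = 35417 / 8244 = 4.3

4.3


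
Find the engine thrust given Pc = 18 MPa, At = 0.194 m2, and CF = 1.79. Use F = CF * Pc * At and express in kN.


F = 1.79 * 18e6 * 0.194 = 6.2507e+06 N = 6250.7 kN

6250.7 kN


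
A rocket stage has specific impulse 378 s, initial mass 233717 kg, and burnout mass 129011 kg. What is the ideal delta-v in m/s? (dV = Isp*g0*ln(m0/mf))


Ve = 378 * 9.81 = 3708.18 m/s
dV = 3708.18 * ln(233717/129011) = 2203 m/s

2203 m/s


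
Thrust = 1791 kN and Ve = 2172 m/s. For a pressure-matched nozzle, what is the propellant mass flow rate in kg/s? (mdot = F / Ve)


mdot = F / Ve = 1791000 / 2172 = 824.6 kg/s

824.6 kg/s


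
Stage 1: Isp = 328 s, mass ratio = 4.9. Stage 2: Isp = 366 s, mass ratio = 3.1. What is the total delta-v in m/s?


dV1 = 328 * 9.81 * ln(4.9) = 5113.7 m/s
dV2 = 366 * 9.81 * ln(3.1) = 4062.3 m/s
Total dV = 5113.7 + 4062.3 = 9176.0 m/s ~ 9176 m/s

9176 m/s


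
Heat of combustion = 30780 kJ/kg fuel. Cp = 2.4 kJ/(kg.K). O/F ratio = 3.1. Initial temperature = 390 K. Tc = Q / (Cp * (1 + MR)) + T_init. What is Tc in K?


Tc = 30780 / (2.4 * (1 + 3.1)) + 390 = 3518 K

3518 K


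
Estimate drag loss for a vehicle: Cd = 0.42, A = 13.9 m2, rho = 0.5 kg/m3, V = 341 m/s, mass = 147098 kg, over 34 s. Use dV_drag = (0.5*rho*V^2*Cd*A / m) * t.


D = 0.5 * 0.5 * 341^2 * 0.42 * 13.9 = 169712.12 N
a = 169712.12 / 147098 = 1.1537 m/s2
dV = 1.1537 * 34 = 39.2 m/s

39.2 m/s


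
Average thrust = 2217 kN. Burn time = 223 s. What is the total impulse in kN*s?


It = 2217 * 223 = 494391 kN*s

494391 kN*s


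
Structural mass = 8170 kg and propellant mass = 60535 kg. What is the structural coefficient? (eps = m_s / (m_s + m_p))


eps = 8170 / (8170 + 60535) = 0.1189

0.1189


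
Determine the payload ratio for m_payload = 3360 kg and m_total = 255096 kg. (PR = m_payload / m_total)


PR = 3360 / 255096 = 0.0132

0.0132


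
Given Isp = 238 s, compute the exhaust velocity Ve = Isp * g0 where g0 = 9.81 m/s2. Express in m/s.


Ve = Isp * g0 = 238 * 9.81 = 2334.8 m/s

2334.8 m/s


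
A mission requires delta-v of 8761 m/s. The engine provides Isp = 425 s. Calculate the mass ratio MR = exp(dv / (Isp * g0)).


Ve = 425 * 9.81 = 4169.25 m/s
MR = exp(8761 / 4169.25) = 8.177

8.177


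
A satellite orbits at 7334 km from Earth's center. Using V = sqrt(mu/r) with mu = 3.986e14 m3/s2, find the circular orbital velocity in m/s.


V = sqrt(3.986e14 / 7334000) = 7372 m/s

7372 m/s


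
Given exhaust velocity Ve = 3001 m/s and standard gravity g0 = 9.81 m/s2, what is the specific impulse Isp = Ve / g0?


Isp = Ve / g0 = 3001 / 9.81 = 305.9 s

305.9 s


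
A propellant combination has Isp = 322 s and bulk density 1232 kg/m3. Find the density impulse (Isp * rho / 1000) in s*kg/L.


rho*Isp = 322 * 1232 / 1000 = 397 s*kg/L

397 s*kg/L


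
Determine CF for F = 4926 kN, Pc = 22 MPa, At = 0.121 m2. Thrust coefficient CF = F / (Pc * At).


CF = 4926000 / (22e6 * 0.121) = 1.85

1.85


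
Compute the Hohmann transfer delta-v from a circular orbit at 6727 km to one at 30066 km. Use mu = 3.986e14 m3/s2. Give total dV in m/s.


V1 = sqrt(mu/r1) = 7697.65 m/s
dV1 = V1*(sqrt(2*r2/(r1+r2)) - 1) = 2143.1 m/s
V2 = sqrt(mu/r2) = 3641.09 m/s
dV2 = V2*(1 - sqrt(2*r1/(r1+r2))) = 1439.3 m/s
Total dV = 3582 m/s

3582 m/s


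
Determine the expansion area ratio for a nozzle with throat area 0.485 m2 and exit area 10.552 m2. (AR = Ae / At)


AR = 10.552 / 0.485 = 21.8

21.8


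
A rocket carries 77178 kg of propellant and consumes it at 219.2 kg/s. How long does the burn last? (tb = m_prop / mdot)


tb = 77178 / 219.2 = 352.1 s

352.1 s


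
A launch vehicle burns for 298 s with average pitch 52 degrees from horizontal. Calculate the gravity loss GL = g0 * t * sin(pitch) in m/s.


GL = 9.81 * 298 * sin(52 deg) = 2304 m/s

2304 m/s


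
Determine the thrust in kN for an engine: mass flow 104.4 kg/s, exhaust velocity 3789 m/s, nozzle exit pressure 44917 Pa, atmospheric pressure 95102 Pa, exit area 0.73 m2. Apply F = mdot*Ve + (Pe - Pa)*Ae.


F = 104.4 * 3789 + (44917 - 95102) * 0.73 = 358937.0 N = 358.9 kN

358.9 kN


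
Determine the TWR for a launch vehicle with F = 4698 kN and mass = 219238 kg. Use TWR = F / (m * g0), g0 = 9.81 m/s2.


TWR = 4698000 / (219238 * 9.81) = 2.18

2.18


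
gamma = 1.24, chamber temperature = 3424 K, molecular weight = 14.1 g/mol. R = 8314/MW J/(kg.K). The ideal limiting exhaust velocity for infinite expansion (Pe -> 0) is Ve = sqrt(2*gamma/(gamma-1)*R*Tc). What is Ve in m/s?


R = 8314 / 14.1 = 589.65 J/(kg.K)
Ve = sqrt(2 * 1.24 / (1.24 - 1) * 589.65 * 3424) = 4568 m/s

4568 m/s


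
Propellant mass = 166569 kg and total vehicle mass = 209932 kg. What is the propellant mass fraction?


PMF = 166569 / 209932 = 0.793

0.793


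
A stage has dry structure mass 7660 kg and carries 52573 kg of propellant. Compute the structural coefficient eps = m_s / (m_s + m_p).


eps = 7660 / (7660 + 52573) = 0.1272

0.1272


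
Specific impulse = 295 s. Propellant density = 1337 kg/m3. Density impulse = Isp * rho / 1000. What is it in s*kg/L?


rho*Isp = 295 * 1337 / 1000 = 394 s*kg/L

394 s*kg/L


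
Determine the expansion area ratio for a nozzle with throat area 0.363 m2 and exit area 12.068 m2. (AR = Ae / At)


AR = 12.068 / 0.363 = 33.2

33.2


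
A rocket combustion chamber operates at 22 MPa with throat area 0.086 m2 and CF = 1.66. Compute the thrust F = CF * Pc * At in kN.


F = 1.66 * 22e6 * 0.086 = 3.1407e+06 N = 3140.7 kN

3140.7 kN


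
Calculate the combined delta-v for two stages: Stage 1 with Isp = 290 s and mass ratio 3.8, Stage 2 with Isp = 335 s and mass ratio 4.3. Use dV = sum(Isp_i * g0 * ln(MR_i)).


dV1 = 290 * 9.81 * ln(3.8) = 3797.9 m/s
dV2 = 335 * 9.81 * ln(4.3) = 4793.5 m/s
Total dV = 3797.9 + 4793.5 = 8591.4 m/s ~ 8591 m/s

8591 m/s


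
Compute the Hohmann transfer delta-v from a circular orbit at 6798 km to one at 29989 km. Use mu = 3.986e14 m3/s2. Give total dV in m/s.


V1 = sqrt(mu/r1) = 7657.34 m/s
dV1 = V1*(sqrt(2*r2/(r1+r2)) - 1) = 2120.14 m/s
V2 = sqrt(mu/r2) = 3645.76 m/s
dV2 = V2*(1 - sqrt(2*r1/(r1+r2))) = 1429.37 m/s
Total dV = 3550 m/s

3550 m/s
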